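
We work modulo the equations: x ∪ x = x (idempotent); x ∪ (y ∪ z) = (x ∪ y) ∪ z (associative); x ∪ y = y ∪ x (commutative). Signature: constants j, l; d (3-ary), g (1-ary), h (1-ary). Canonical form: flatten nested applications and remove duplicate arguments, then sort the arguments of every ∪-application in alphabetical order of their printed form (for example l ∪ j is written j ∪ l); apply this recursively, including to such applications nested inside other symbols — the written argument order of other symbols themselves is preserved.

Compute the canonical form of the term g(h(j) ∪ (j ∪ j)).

Answer: g(h(j) ∪ j)

Derivation:
Descend into:  h(j) ∪ (j ∪ j)
Flatten:  h(j) ∪ j ∪ j
Idempotence:  drop duplicate j
Order the arguments:  h(j) ∪ j
Reassemble:  g(h(j) ∪ j)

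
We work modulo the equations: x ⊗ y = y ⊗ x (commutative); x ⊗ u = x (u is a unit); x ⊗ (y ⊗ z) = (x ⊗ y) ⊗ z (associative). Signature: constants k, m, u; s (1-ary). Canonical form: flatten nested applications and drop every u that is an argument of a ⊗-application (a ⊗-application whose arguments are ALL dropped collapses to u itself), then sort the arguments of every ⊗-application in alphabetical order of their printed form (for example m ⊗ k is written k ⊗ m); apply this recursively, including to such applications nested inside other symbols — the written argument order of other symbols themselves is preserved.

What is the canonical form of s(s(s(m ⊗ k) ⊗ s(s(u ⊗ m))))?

Work inside:  s(m ⊗ k) ⊗ s(s(u ⊗ m))
Canonicalize subterm:  s(m ⊗ k)  →  s(k ⊗ m)
Canonicalize subterm:  s(s(u ⊗ m))  →  s(s(m))
Sort:  s(k ⊗ m) ⊗ s(s(m))
Reassemble:  s(s(s(k ⊗ m) ⊗ s(s(m))))

Answer: s(s(s(k ⊗ m) ⊗ s(s(m))))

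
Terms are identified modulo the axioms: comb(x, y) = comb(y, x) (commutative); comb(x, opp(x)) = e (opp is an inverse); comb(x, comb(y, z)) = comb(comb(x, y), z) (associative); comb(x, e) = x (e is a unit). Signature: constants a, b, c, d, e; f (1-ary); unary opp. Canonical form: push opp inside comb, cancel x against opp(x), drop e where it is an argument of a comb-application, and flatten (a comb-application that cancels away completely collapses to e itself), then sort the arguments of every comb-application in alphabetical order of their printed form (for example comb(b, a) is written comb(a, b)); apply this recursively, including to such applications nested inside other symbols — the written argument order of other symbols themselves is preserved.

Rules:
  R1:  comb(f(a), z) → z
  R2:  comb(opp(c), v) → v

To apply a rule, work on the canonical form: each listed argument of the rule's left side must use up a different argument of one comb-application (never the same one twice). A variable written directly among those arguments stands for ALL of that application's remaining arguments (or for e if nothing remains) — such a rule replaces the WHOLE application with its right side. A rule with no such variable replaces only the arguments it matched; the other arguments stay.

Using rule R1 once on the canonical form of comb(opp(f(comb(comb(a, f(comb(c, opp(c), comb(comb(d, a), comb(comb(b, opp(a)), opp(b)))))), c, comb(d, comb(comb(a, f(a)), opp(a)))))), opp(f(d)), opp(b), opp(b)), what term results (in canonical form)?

Canonical form:  comb(opp(b), opp(b), opp(f(comb(a, c, d, f(a), f(d)))), opp(f(d)))
R1 matches:  uses f(a);  z := comb(a, c, d, f(d))
The variable takes the whole remainder — replace the entire application.
New term:  comb(opp(b), opp(b), opp(f(comb(a, c, d, f(d)))), opp(f(d)))

Answer: comb(opp(b), opp(b), opp(f(comb(a, c, d, f(d)))), opp(f(d)))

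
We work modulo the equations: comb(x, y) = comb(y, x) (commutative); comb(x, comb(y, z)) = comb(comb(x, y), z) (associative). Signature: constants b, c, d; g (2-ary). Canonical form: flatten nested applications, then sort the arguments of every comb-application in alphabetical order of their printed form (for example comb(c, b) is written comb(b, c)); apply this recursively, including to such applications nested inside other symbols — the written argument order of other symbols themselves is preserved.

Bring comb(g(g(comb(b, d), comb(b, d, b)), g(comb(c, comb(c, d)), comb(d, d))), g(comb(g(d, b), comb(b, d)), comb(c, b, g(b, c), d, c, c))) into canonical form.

Canonicalize subterm:  g(g(comb(b, d), comb(b, d, b)), g(comb(c, comb(c, d)), comb(d, d)))  →  g(g(comb(b, d), comb(b, b, d)), g(comb(c, c, d), comb(d, d)))
Inside:  g(comb(g(d, b), comb(b, d)), comb(c, b, g(b, c), d, c, c))  →  g(comb(b, d, g(d, b)), comb(b, c, c, c, d, g(b, c)))
Sort:  comb(g(comb(b, d, g(d, b)), comb(b, c, c, c, d, g(b, c))), g(g(comb(b, d), comb(b, b, d)), g(comb(c, c, d), comb(d, d))))

Answer: comb(g(comb(b, d, g(d, b)), comb(b, c, c, c, d, g(b, c))), g(g(comb(b, d), comb(b, b, d)), g(comb(c, c, d), comb(d, d))))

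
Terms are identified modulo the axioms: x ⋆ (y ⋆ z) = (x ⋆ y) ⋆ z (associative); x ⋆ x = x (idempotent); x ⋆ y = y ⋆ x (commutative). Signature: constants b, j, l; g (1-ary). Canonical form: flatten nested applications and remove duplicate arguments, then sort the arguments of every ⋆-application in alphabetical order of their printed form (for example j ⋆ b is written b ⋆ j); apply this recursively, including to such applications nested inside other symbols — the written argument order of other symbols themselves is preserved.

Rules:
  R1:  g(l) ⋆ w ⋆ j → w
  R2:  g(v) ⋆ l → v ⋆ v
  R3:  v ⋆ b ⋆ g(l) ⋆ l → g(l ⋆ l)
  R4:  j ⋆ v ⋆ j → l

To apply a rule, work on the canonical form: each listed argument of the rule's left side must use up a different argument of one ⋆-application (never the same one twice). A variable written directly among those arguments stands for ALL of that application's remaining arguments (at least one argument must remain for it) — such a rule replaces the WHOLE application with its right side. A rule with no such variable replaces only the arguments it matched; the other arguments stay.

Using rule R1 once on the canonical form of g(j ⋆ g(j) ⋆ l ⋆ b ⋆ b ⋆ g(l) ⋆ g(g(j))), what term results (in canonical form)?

Answer: g(b ⋆ g(g(j)) ⋆ g(j) ⋆ l)

Derivation:
Canonical form:  g(b ⋆ g(g(j)) ⋆ g(j) ⋆ g(l) ⋆ j ⋆ l)
Match R1:  consume g(l), j;  w := b ⋆ g(g(j)) ⋆ g(j) ⋆ l
The extension variable absorbs all remaining arguments, so the whole application is rewritten.
New term:  g(b ⋆ g(g(j)) ⋆ g(j) ⋆ l)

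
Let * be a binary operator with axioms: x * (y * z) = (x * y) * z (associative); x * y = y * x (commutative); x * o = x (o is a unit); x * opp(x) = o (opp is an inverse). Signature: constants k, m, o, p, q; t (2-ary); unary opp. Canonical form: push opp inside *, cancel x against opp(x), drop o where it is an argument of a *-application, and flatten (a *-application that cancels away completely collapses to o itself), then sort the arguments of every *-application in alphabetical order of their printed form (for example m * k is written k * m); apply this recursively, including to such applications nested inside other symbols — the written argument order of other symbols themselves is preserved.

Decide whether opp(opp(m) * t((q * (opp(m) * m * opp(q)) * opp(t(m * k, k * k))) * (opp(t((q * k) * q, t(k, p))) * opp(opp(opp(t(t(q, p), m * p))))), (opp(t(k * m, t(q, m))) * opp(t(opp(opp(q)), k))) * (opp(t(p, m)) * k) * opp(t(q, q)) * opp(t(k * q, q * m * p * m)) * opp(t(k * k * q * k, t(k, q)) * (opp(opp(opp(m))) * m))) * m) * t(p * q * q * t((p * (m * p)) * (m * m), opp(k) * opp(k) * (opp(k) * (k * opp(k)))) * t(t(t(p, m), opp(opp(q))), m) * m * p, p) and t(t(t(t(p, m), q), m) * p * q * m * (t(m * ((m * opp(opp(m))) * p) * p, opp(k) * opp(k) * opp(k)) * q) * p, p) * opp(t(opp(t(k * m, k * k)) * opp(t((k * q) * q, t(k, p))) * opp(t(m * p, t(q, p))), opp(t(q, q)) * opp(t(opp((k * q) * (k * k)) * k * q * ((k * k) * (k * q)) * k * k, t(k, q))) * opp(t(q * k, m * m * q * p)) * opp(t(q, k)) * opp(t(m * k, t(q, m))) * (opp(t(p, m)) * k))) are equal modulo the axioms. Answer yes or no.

Answer: no — opp(t(opp(t(k * m, k * k)) * opp(t(k * q * q, t(k, p))) * opp(t(t(q, p), m * p)), k * opp(t(k * k * k * q, t(k, q))) * opp(t(k * m, t(q, m))) * opp(t(k * q, m * m * p * q)) * opp(t(p, m)) * opp(t(q, k)) * opp(t(q, q)))) * t(m * p * p * q * q * t(m * m * m * p * p, opp(k) * opp(k) * opp(k)) * t(t(t(p, m), q), m), p) vs opp(t(opp(t(k * m, k * k)) * opp(t(k * q * q, t(k, p))) * opp(t(m * p, t(q, p))), k * opp(t(k * k * k * q, t(k, q))) * opp(t(k * m, t(q, m))) * opp(t(k * q, m * m * p * q)) * opp(t(p, m)) * opp(t(q, k)) * opp(t(q, q)))) * t(m * p * p * q * q * t(m * m * m * p * p, opp(k) * opp(k) * opp(k)) * t(t(t(p, m), q), m), p)

Derivation:
Left:  opp(opp(m) * t((q * (opp(m) * m * opp(q)) * opp(t(m * k, k * k))) * (opp(t((q * k) * q, t(k, p))) * opp(opp(opp(t(t(q, p), m * p))))), (opp(t(k * m, t(q, m))) * opp(t(opp(opp(q)), k))) * (opp(t(p, m)) * k) * opp(t(q, q)) * opp(t(k * q, q * m * p * m)) * opp(t(k * k * q * k, t(k, q)) * (opp(opp(opp(m))) * m))) * m) * t(p * q * q * t((p * (m * p)) * (m * m), opp(k) * opp(k) * (opp(k) * (k * opp(k)))) * t(t(t(p, m), opp(opp(q))), m) * m * p, p)
  Push opp inside:  distribute opp over * and collapse double opp
  Cancel inverse pairs:  m cancels
  Collect:  opp(t(opp(t(k * m, k * k)) * opp(t(k * q * q, t(k, p))) * opp(t(t(q, p), m * p)), k * opp(t(k * k * k * q, t(k, q))) * opp(t(k * m, t(q, m))) * opp(t(k * q, m * m * p * q)) * opp(t(p, m)) * opp(t(q, k)) * opp(t(q, q)))) * t(m * p * p * q * q * t(m * m * m * p * p, opp(k) * opp(k) * opp(k)) * t(t(t(p, m), q), m), p)
Right:  t(t(t(t(p, m), q), m) * p * q * m * (t(m * ((m * opp(opp(m))) * p) * p, opp(k) * opp(k) * opp(k)) * q) * p, p) * opp(t(opp(t(k * m, k * k)) * opp(t((k * q) * q, t(k, p))) * opp(t(m * p, t(q, p))), opp(t(q, q)) * opp(t(opp((k * q) * (k * k)) * k * q * ((k * k) * (k * q)) * k * k, t(k, q))) * opp(t(q * k, m * m * q * p)) * opp(t(q, k)) * opp(t(m * k, t(q, m))) * (opp(t(p, m)) * k)))
  Push opp inside:  distribute opp over * and collapse double opp
  Combine occurrences:  t(m * p * p * q * q * t(m * m * m * p * p, opp(k) * opp(k) * opp(k)) * t(t(t(p, m), q), m), p) * opp(t(opp(t(k * m, k * k)) * opp(t(k * q * q, t(k, p))) * opp(t(m * p, t(q, p))), k * opp(t(k * k * k * q, t(k, q))) * opp(t(k * m, t(q, m))) * opp(t(k * q, m * m * p * q)) * opp(t(p, m)) * opp(t(q, k)) * opp(t(q, q))))
  Order the arguments:  opp(t(opp(t(k * m, k * k)) * opp(t(k * q * q, t(k, p))) * opp(t(m * p, t(q, p))), k * opp(t(k * k * k * q, t(k, q))) * opp(t(k * m, t(q, m))) * opp(t(k * q, m * m * p * q)) * opp(t(p, m)) * opp(t(q, k)) * opp(t(q, q)))) * t(m * p * p * q * q * t(m * m * m * p * p, opp(k) * opp(k) * opp(k)) * t(t(t(p, m), q), m), p)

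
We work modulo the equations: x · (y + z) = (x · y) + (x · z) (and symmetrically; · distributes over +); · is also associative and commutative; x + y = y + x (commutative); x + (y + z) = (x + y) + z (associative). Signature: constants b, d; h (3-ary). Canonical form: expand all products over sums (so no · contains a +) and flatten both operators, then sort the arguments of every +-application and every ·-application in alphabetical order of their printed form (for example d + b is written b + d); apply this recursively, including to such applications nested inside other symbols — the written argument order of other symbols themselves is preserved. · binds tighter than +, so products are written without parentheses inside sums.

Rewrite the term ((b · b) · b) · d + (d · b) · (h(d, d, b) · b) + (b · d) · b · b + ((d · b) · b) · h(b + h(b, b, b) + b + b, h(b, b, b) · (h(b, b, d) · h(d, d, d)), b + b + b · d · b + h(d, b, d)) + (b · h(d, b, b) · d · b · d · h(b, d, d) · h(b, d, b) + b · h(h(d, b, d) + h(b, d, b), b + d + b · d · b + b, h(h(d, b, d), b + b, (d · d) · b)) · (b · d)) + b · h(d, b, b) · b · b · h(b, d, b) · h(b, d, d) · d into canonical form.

Flatten:  b · b · b · d + b · b · d · h(d, d, b) + b · b · b · d + b · b · d · h(b + b + b + h(b, b, b), h(b, b, b) · h(b, b, d) · h(d, d, d), b + b + b · b · d + h(d, b, d)) + b · b · d · d · h(b, d, b) · h(b, d, d) · h(d, b, b) + b · b · d · h(h(b, d, b) + h(d, b, d), b + b + b · b · d + d, h(h(d, b, d), b + b, b · d · d)) + b · b · b · d · h(b, d, b) · h(b, d, d) · h(d, b, b)
Order the arguments:  b · b · b · d + b · b · b · d + b · b · b · d · h(b, d, b) · h(b, d, d) · h(d, b, b) + b · b · d · d · h(b, d, b) · h(b, d, d) · h(d, b, b) + b · b · d · h(b + b + b + h(b, b, b), h(b, b, b) · h(b, b, d) · h(d, d, d), b + b + b · b · d + h(d, b, d)) + b · b · d · h(d, d, b) + b · b · d · h(h(b, d, b) + h(d, b, d), b + b + b · b · d + d, h(h(d, b, d), b + b, b · d · d))

Answer: b · b · b · d + b · b · b · d + b · b · b · d · h(b, d, b) · h(b, d, d) · h(d, b, b) + b · b · d · d · h(b, d, b) · h(b, d, d) · h(d, b, b) + b · b · d · h(b + b + b + h(b, b, b), h(b, b, b) · h(b, b, d) · h(d, d, d), b + b + b · b · d + h(d, b, d)) + b · b · d · h(d, d, b) + b · b · d · h(h(b, d, b) + h(d, b, d), b + b + b · b · d + d, h(h(d, b, d), b + b, b · d · d))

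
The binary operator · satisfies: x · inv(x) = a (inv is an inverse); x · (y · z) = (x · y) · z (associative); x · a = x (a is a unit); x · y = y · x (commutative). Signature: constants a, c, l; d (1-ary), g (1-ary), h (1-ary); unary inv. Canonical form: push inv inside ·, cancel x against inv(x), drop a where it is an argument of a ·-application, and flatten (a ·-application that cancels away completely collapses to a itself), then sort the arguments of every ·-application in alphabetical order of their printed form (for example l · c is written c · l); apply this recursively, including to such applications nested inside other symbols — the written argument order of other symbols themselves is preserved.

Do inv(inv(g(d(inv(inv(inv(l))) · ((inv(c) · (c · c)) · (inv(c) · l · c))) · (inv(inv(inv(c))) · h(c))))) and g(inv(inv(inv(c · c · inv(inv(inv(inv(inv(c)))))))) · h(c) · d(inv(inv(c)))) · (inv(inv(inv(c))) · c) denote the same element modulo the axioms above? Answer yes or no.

Answer: yes — both canonical forms are g(d(c) · h(c) · inv(c))

Derivation:
Left:  inv(inv(g(d(inv(inv(inv(l))) · ((inv(c) · (c · c)) · (inv(c) · l · c))) · (inv(inv(inv(c))) · h(c)))))
  Push inv inside:  distribute inv over · and collapse double inv
  Combine occurrences:  g(d(c) · h(c) · inv(c))
Right:  g(inv(inv(inv(c · c · inv(inv(inv(inv(inv(c)))))))) · h(c) · d(inv(inv(c)))) · (inv(inv(inv(c))) · c)
  Push inv inside:  distribute inv over · and collapse double inv
  Cancel:  c cancels
  Collect terms:  g(d(c) · h(c) · inv(c))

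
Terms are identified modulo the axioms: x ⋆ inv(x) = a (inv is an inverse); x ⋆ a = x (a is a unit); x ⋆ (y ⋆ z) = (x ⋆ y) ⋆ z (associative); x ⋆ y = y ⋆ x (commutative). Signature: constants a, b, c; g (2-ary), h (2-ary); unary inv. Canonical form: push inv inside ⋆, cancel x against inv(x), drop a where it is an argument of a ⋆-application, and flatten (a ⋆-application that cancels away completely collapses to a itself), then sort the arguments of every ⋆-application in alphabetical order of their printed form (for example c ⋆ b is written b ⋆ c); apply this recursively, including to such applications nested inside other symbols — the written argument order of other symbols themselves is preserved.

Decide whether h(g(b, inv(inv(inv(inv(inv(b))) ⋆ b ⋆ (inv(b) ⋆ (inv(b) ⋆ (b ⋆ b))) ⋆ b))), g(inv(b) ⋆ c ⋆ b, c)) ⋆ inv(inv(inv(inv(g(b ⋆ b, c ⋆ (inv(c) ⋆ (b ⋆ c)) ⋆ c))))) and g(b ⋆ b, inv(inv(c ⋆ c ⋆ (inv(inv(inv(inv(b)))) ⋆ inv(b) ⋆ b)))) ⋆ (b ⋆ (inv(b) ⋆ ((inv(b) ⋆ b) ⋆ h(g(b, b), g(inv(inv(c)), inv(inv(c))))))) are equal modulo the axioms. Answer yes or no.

Answer: yes — both canonical forms are g(b ⋆ b, b ⋆ c ⋆ c) ⋆ h(g(b, b), g(c, c))

Derivation:
Left:  h(g(b, inv(inv(inv(inv(inv(b))) ⋆ b ⋆ (inv(b) ⋆ (inv(b) ⋆ (b ⋆ b))) ⋆ b))), g(inv(b) ⋆ c ⋆ b, c)) ⋆ inv(inv(inv(inv(g(b ⋆ b, c ⋆ (inv(c) ⋆ (b ⋆ c)) ⋆ c)))))
  Push inv inside:  distribute inv over ⋆ and collapse double inv
  Combine occurrences:  h(g(b, b), g(c, c)) ⋆ g(b ⋆ b, b ⋆ c ⋆ c)
  Order the arguments:  g(b ⋆ b, b ⋆ c ⋆ c) ⋆ h(g(b, b), g(c, c))
Right:  g(b ⋆ b, inv(inv(c ⋆ c ⋆ (inv(inv(inv(inv(b)))) ⋆ inv(b) ⋆ b)))) ⋆ (b ⋆ (inv(b) ⋆ ((inv(b) ⋆ b) ⋆ h(g(b, b), g(inv(inv(c)), inv(inv(c)))))))
  Push inv inside:  distribute inv over ⋆ and collapse double inv
  Inverses cancel:  b cancels
  Collect:  g(b ⋆ b, b ⋆ c ⋆ c) ⋆ h(g(b, b), g(c, c))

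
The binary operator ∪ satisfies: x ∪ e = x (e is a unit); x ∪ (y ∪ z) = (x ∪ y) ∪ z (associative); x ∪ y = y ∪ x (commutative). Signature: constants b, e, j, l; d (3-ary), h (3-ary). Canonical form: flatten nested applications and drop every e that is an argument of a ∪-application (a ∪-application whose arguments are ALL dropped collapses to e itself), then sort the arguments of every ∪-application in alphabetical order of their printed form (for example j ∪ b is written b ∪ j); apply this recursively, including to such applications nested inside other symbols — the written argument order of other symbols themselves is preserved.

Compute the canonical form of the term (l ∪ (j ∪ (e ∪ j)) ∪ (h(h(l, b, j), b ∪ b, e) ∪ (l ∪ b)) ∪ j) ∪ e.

Answer: b ∪ h(h(l, b, j), b ∪ b, e) ∪ j ∪ j ∪ j ∪ l ∪ l

Derivation:
Un-nest:  l ∪ j ∪ e ∪ j ∪ h(h(l, b, j), b ∪ b, e) ∪ l ∪ b ∪ j ∪ e
Units out:  drop e (×2)
Order the arguments:  b ∪ h(h(l, b, j), b ∪ b, e) ∪ j ∪ j ∪ j ∪ l ∪ l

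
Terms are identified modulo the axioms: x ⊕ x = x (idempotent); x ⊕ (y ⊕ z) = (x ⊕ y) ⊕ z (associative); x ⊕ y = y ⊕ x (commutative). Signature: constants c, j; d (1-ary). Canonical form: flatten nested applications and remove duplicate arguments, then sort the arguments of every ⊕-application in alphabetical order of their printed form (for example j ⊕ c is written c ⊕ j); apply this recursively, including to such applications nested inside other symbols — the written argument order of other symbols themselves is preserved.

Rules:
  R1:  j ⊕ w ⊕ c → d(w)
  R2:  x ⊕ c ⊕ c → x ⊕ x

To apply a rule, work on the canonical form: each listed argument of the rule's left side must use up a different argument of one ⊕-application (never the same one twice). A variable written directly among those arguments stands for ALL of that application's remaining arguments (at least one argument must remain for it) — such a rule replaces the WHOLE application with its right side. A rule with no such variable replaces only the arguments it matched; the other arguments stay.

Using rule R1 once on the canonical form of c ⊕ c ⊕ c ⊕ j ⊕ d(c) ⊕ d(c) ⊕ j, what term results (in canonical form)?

Canonical form:  c ⊕ d(c) ⊕ j
Apply R1:  consuming c, j;  w := d(c)
The extension variable absorbs all remaining arguments, so the whole application is rewritten.
Giving:  d(d(c))

Answer: d(d(c))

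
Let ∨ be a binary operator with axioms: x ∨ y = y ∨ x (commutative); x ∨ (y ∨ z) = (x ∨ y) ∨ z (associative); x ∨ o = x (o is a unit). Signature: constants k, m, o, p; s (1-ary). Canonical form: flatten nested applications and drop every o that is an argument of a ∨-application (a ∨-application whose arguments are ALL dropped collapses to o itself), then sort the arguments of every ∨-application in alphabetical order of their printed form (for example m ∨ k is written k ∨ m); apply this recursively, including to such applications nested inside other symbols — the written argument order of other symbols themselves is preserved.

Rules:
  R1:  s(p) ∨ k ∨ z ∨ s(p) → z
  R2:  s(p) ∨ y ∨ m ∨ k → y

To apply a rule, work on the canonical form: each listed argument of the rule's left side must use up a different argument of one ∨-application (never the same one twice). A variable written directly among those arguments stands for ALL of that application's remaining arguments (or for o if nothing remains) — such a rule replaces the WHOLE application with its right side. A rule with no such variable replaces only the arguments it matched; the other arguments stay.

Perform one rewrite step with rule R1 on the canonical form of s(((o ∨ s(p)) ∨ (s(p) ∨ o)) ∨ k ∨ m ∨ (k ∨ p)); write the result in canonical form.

Answer: s(k ∨ m ∨ p)

Derivation:
Canonical form:  s(k ∨ k ∨ m ∨ p ∨ s(p) ∨ s(p))
R1 matches:  uses k, s(p), s(p);  z := k ∨ m ∨ p
Every leftover argument binds to the variable; the entire application is replaced.
New term:  s(k ∨ m ∨ p)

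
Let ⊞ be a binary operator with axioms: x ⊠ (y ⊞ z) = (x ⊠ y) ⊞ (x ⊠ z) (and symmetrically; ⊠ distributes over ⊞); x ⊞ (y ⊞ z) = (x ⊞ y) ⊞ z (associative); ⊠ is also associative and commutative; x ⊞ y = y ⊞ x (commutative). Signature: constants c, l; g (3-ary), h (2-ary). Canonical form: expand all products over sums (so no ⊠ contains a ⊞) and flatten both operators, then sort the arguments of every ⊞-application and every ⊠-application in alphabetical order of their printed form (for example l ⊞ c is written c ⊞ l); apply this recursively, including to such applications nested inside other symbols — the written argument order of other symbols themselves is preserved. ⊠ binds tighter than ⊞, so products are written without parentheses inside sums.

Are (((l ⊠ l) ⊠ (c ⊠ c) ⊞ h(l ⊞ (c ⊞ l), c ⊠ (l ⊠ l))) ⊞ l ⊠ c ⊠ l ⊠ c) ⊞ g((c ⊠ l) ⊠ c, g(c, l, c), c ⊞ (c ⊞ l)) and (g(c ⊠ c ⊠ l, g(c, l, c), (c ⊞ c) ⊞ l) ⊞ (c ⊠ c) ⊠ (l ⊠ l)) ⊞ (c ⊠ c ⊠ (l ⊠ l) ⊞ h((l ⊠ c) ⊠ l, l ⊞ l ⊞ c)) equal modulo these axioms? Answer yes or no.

Left:  (((l ⊠ l) ⊠ (c ⊠ c) ⊞ h(l ⊞ (c ⊞ l), c ⊠ (l ⊠ l))) ⊞ l ⊠ c ⊠ l ⊠ c) ⊞ g((c ⊠ l) ⊠ c, g(c, l, c), c ⊞ (c ⊞ l))
  Un-nest:  c ⊠ c ⊠ l ⊠ l ⊞ h(c ⊞ l ⊞ l, c ⊠ l ⊠ l) ⊞ c ⊠ c ⊠ l ⊠ l ⊞ g(c ⊠ c ⊠ l, g(c, l, c), c ⊞ c ⊞ l)
  Order the arguments:  c ⊠ c ⊠ l ⊠ l ⊞ c ⊠ c ⊠ l ⊠ l ⊞ g(c ⊠ c ⊠ l, g(c, l, c), c ⊞ c ⊞ l) ⊞ h(c ⊞ l ⊞ l, c ⊠ l ⊠ l)
Right:  (g(c ⊠ c ⊠ l, g(c, l, c), (c ⊞ c) ⊞ l) ⊞ (c ⊠ c) ⊠ (l ⊠ l)) ⊞ (c ⊠ c ⊠ (l ⊠ l) ⊞ h((l ⊠ c) ⊠ l, l ⊞ l ⊞ c))
  Flatten:  g(c ⊠ c ⊠ l, g(c, l, c), c ⊞ c ⊞ l) ⊞ c ⊠ c ⊠ l ⊠ l ⊞ c ⊠ c ⊠ l ⊠ l ⊞ h(c ⊠ l ⊠ l, c ⊞ l ⊞ l)
  Sort arguments:  c ⊠ c ⊠ l ⊠ l ⊞ c ⊠ c ⊠ l ⊠ l ⊞ g(c ⊠ c ⊠ l, g(c, l, c), c ⊞ c ⊞ l) ⊞ h(c ⊠ l ⊠ l, c ⊞ l ⊞ l)

Answer: no — c ⊠ c ⊠ l ⊠ l ⊞ c ⊠ c ⊠ l ⊠ l ⊞ g(c ⊠ c ⊠ l, g(c, l, c), c ⊞ c ⊞ l) ⊞ h(c ⊞ l ⊞ l, c ⊠ l ⊠ l) vs c ⊠ c ⊠ l ⊠ l ⊞ c ⊠ c ⊠ l ⊠ l ⊞ g(c ⊠ c ⊠ l, g(c, l, c), c ⊞ c ⊞ l) ⊞ h(c ⊠ l ⊠ l, c ⊞ l ⊞ l)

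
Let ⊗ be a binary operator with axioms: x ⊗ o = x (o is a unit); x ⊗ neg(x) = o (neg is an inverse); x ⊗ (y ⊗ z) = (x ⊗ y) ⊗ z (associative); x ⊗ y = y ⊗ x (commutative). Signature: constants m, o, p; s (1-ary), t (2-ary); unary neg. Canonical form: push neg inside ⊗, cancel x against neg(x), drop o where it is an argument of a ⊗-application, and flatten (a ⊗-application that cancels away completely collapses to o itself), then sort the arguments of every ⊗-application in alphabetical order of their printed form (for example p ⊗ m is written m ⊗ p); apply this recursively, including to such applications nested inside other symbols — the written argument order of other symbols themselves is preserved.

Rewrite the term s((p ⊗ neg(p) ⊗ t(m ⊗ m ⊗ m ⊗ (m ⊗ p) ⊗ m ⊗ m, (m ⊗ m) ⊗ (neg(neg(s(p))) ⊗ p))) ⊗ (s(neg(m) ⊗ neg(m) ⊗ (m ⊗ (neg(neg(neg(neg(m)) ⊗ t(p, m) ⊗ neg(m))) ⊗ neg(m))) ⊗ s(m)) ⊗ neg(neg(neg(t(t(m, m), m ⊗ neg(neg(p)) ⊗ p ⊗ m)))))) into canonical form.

Answer: s(neg(t(t(m, m), m ⊗ m ⊗ p ⊗ p)) ⊗ s(neg(m) ⊗ neg(m) ⊗ s(m) ⊗ t(p, m)) ⊗ t(m ⊗ m ⊗ m ⊗ m ⊗ m ⊗ m ⊗ p, m ⊗ m ⊗ p ⊗ s(p)))

Derivation:
Work inside:  (p ⊗ neg(p) ⊗ t(m ⊗ m ⊗ m ⊗ (m ⊗ p) ⊗ m ⊗ m, (m ⊗ m) ⊗ (neg(neg(s(p))) ⊗ p))) ⊗ (s(neg(m) ⊗ neg(m) ⊗ (m ⊗ (neg(neg(neg(neg(m)) ⊗ t(p, m) ⊗ neg(m))) ⊗ neg(m))) ⊗ s(m)) ⊗ neg(neg(neg(t(t(m, m), m ⊗ neg(neg(p)) ⊗ p ⊗ m)))))
Push neg inside:  distribute neg over ⊗ and collapse double neg
Cancel inverse pairs:  p cancels
Collect terms:  t(m ⊗ m ⊗ m ⊗ m ⊗ m ⊗ m ⊗ p, m ⊗ m ⊗ p ⊗ s(p)) ⊗ s(neg(m) ⊗ neg(m) ⊗ s(m) ⊗ t(p, m)) ⊗ neg(t(t(m, m), m ⊗ m ⊗ p ⊗ p))
Sort arguments:  neg(t(t(m, m), m ⊗ m ⊗ p ⊗ p)) ⊗ s(neg(m) ⊗ neg(m) ⊗ s(m) ⊗ t(p, m)) ⊗ t(m ⊗ m ⊗ m ⊗ m ⊗ m ⊗ m ⊗ p, m ⊗ m ⊗ p ⊗ s(p))
Reassemble:  s(neg(t(t(m, m), m ⊗ m ⊗ p ⊗ p)) ⊗ s(neg(m) ⊗ neg(m) ⊗ s(m) ⊗ t(p, m)) ⊗ t(m ⊗ m ⊗ m ⊗ m ⊗ m ⊗ m ⊗ p, m ⊗ m ⊗ p ⊗ s(p)))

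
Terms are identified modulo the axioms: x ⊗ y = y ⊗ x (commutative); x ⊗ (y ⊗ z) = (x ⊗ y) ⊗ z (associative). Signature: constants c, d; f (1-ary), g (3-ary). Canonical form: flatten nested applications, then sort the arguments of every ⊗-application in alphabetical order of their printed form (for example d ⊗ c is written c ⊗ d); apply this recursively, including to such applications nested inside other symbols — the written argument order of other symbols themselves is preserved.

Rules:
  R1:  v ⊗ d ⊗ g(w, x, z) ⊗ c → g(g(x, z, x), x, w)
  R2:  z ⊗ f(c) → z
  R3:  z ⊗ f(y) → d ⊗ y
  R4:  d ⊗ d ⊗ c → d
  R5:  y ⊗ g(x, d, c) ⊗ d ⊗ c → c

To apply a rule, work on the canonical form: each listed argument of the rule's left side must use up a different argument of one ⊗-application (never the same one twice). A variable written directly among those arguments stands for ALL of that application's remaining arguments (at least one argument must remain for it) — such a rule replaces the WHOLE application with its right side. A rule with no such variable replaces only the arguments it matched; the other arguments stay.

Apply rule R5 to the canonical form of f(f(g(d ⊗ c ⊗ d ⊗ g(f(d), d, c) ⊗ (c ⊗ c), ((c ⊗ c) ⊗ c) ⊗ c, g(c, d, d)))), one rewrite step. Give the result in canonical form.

Answer: f(f(g(c, c ⊗ c ⊗ c ⊗ c, g(c, d, d))))

Derivation:
Canonical form:  f(f(g(c ⊗ c ⊗ c ⊗ d ⊗ d ⊗ g(f(d), d, c), c ⊗ c ⊗ c ⊗ c, g(c, d, d))))
R5 matches:  uses c, d, g(f(d), d, c);  x := f(d), y := c ⊗ c ⊗ d
The variable takes the whole remainder — replace the entire application.
New term:  f(f(g(c, c ⊗ c ⊗ c ⊗ c, g(c, d, d))))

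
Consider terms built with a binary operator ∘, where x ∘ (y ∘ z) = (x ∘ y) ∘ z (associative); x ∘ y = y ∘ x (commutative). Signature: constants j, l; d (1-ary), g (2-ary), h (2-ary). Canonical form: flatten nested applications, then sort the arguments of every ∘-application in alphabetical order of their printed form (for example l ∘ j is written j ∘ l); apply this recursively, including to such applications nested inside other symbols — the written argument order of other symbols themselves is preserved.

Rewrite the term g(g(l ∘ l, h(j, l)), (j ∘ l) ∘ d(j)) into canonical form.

Work inside:  (j ∘ l) ∘ d(j)
Flatten:  j ∘ l ∘ d(j)
Sort:  d(j) ∘ j ∘ l
Put back:  g(g(l ∘ l, h(j, l)), d(j) ∘ j ∘ l)

Answer: g(g(l ∘ l, h(j, l)), d(j) ∘ j ∘ l)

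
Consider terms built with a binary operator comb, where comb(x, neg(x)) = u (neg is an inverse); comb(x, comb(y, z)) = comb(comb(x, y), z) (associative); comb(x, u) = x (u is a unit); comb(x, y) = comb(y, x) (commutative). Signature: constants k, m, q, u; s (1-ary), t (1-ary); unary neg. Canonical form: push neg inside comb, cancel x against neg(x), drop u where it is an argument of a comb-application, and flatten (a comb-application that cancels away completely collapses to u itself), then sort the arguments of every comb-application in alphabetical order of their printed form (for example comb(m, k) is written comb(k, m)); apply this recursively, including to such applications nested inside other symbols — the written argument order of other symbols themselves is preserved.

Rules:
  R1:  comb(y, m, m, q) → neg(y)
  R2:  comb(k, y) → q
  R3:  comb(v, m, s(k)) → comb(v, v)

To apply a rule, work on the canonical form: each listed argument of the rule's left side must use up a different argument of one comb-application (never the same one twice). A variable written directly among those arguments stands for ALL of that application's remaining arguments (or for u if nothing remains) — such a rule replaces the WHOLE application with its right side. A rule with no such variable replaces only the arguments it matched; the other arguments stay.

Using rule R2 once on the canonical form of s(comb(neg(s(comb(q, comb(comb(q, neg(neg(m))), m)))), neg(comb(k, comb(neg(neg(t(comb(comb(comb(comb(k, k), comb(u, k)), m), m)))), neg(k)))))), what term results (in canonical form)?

Canonical form:  s(comb(neg(s(comb(m, m, q, q))), neg(t(comb(k, k, k, m, m)))))
Match R2:  consume k;  y := comb(k, k, m, m)
The variable takes the whole remainder — replace the entire application.
New term:  s(comb(neg(s(comb(m, m, q, q))), neg(t(q))))

Answer: s(comb(neg(s(comb(m, m, q, q))), neg(t(q))))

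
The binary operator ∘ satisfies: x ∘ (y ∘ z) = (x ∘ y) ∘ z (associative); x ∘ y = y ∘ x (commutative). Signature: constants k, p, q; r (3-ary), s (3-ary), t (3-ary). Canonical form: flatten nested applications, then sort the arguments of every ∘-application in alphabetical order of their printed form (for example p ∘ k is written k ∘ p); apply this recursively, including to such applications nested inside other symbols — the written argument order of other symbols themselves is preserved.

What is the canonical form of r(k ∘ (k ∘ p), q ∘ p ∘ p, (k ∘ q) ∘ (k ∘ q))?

Answer: r(k ∘ k ∘ p, p ∘ p ∘ q, k ∘ k ∘ q ∘ q)

Derivation:
Work inside:  (k ∘ q) ∘ (k ∘ q)
Flatten:  k ∘ q ∘ k ∘ q
Sort:  k ∘ k ∘ q ∘ q
Reassemble:  r(k ∘ k ∘ p, p ∘ p ∘ q, k ∘ k ∘ q ∘ q)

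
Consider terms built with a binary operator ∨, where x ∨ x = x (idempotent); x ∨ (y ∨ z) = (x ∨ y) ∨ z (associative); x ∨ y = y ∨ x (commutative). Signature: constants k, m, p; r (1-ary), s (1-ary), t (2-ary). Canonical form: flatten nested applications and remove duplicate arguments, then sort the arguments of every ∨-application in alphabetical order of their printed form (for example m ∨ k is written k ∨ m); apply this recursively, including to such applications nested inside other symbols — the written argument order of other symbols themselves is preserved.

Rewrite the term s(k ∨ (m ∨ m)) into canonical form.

Work inside:  k ∨ (m ∨ m)
Merge nested applications:  k ∨ m ∨ m
Idempotence:  drop duplicate m
Order the arguments:  k ∨ m
Reassemble:  s(k ∨ m)

Answer: s(k ∨ m)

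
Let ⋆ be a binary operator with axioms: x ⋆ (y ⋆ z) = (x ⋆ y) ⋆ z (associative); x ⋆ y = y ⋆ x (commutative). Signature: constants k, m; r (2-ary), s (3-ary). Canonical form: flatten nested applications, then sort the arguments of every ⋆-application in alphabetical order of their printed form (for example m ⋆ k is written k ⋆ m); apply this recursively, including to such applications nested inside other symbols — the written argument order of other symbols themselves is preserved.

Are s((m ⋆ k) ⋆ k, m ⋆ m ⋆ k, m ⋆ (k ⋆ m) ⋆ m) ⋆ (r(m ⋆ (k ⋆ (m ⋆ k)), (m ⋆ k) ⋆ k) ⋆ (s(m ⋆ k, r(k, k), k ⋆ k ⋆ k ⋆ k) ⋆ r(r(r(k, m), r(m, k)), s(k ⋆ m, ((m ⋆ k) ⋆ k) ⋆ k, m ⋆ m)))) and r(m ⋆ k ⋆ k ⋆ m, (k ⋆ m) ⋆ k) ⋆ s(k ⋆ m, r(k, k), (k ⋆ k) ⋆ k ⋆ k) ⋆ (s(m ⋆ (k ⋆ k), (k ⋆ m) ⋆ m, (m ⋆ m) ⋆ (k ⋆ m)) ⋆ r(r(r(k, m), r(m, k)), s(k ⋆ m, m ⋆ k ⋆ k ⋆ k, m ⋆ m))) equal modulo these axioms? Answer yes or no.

Left:  s((m ⋆ k) ⋆ k, m ⋆ m ⋆ k, m ⋆ (k ⋆ m) ⋆ m) ⋆ (r(m ⋆ (k ⋆ (m ⋆ k)), (m ⋆ k) ⋆ k) ⋆ (s(m ⋆ k, r(k, k), k ⋆ k ⋆ k ⋆ k) ⋆ r(r(r(k, m), r(m, k)), s(k ⋆ m, ((m ⋆ k) ⋆ k) ⋆ k, m ⋆ m))))
  Merge nested applications:  s((m ⋆ k) ⋆ k, m ⋆ m ⋆ k, m ⋆ (k ⋆ m) ⋆ m) ⋆ r(m ⋆ (k ⋆ (m ⋆ k)), (m ⋆ k) ⋆ k) ⋆ s(m ⋆ k, r(k, k), k ⋆ k ⋆ k ⋆ k) ⋆ r(r(r(k, m), r(m, k)), s(k ⋆ m, ((m ⋆ k) ⋆ k) ⋆ k, m ⋆ m))
  Inside:  s((m ⋆ k) ⋆ k, m ⋆ m ⋆ k, m ⋆ (k ⋆ m) ⋆ m)  →  s(k ⋆ k ⋆ m, k ⋆ m ⋆ m, k ⋆ m ⋆ m ⋆ m)
  Inside:  r(m ⋆ (k ⋆ (m ⋆ k)), (m ⋆ k) ⋆ k)  →  r(k ⋆ k ⋆ m ⋆ m, k ⋆ k ⋆ m)
  Simplify inside:  s(m ⋆ k, r(k, k), k ⋆ k ⋆ k ⋆ k)  →  s(k ⋆ m, r(k, k), k ⋆ k ⋆ k ⋆ k)
  Sort:  r(k ⋆ k ⋆ m ⋆ m, k ⋆ k ⋆ m) ⋆ r(r(r(k, m), r(m, k)), s(k ⋆ m, k ⋆ k ⋆ k ⋆ m, m ⋆ m)) ⋆ s(k ⋆ k ⋆ m, k ⋆ m ⋆ m, k ⋆ m ⋆ m ⋆ m) ⋆ s(k ⋆ m, r(k, k), k ⋆ k ⋆ k ⋆ k)
Right:  r(m ⋆ k ⋆ k ⋆ m, (k ⋆ m) ⋆ k) ⋆ s(k ⋆ m, r(k, k), (k ⋆ k) ⋆ k ⋆ k) ⋆ (s(m ⋆ (k ⋆ k), (k ⋆ m) ⋆ m, (m ⋆ m) ⋆ (k ⋆ m)) ⋆ r(r(r(k, m), r(m, k)), s(k ⋆ m, m ⋆ k ⋆ k ⋆ k, m ⋆ m)))
  Flatten:  r(m ⋆ k ⋆ k ⋆ m, (k ⋆ m) ⋆ k) ⋆ s(k ⋆ m, r(k, k), (k ⋆ k) ⋆ k ⋆ k) ⋆ s(m ⋆ (k ⋆ k), (k ⋆ m) ⋆ m, (m ⋆ m) ⋆ (k ⋆ m)) ⋆ r(r(r(k, m), r(m, k)), s(k ⋆ m, m ⋆ k ⋆ k ⋆ k, m ⋆ m))
  Canonicalize subterm:  r(m ⋆ k ⋆ k ⋆ m, (k ⋆ m) ⋆ k)  →  r(k ⋆ k ⋆ m ⋆ m, k ⋆ k ⋆ m)
  Inside:  s(k ⋆ m, r(k, k), (k ⋆ k) ⋆ k ⋆ k)  →  s(k ⋆ m, r(k, k), k ⋆ k ⋆ k ⋆ k)
  Inside:  s(m ⋆ (k ⋆ k), (k ⋆ m) ⋆ m, (m ⋆ m) ⋆ (k ⋆ m))  →  s(k ⋆ k ⋆ m, k ⋆ m ⋆ m, k ⋆ m ⋆ m ⋆ m)
  Order the arguments:  r(k ⋆ k ⋆ m ⋆ m, k ⋆ k ⋆ m) ⋆ r(r(r(k, m), r(m, k)), s(k ⋆ m, k ⋆ k ⋆ k ⋆ m, m ⋆ m)) ⋆ s(k ⋆ k ⋆ m, k ⋆ m ⋆ m, k ⋆ m ⋆ m ⋆ m) ⋆ s(k ⋆ m, r(k, k), k ⋆ k ⋆ k ⋆ k)

Answer: yes — both canonical forms are r(k ⋆ k ⋆ m ⋆ m, k ⋆ k ⋆ m) ⋆ r(r(r(k, m), r(m, k)), s(k ⋆ m, k ⋆ k ⋆ k ⋆ m, m ⋆ m)) ⋆ s(k ⋆ k ⋆ m, k ⋆ m ⋆ m, k ⋆ m ⋆ m ⋆ m) ⋆ s(k ⋆ m, r(k, k), k ⋆ k ⋆ k ⋆ k)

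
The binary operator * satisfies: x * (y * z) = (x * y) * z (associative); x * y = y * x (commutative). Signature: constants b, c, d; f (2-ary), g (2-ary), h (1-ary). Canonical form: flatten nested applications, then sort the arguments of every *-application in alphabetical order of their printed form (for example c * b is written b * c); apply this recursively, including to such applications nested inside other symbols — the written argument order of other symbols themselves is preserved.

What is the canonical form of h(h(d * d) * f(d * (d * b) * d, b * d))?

Answer: h(f(b * d * d * d, b * d) * h(d * d))

Derivation:
Descend into:  h(d * d) * f(d * (d * b) * d, b * d)
Canonicalize subterm:  f(d * (d * b) * d, b * d)  →  f(b * d * d * d, b * d)
Order the arguments:  f(b * d * d * d, b * d) * h(d * d)
Put back:  h(f(b * d * d * d, b * d) * h(d * d))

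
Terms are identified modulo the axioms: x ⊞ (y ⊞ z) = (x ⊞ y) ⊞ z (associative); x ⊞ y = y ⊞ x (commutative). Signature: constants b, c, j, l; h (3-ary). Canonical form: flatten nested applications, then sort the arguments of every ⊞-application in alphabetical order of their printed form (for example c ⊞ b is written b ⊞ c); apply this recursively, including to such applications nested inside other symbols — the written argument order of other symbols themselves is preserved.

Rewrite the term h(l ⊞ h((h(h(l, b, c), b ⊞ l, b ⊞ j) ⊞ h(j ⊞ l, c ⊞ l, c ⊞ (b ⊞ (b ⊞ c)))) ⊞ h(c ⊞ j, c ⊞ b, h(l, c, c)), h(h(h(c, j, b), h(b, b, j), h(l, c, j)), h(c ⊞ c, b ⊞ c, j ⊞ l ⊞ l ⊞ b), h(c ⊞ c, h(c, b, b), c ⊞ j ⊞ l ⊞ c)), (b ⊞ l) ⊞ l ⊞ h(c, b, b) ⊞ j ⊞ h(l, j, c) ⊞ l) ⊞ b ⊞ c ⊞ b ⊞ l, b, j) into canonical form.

Descend into:  l ⊞ h((h(h(l, b, c), b ⊞ l, b ⊞ j) ⊞ h(j ⊞ l, c ⊞ l, c ⊞ (b ⊞ (b ⊞ c)))) ⊞ h(c ⊞ j, c ⊞ b, h(l, c, c)), h(h(h(c, j, b), h(b, b, j), h(l, c, j)), h(c ⊞ c, b ⊞ c, j ⊞ l ⊞ l ⊞ b), h(c ⊞ c, h(c, b, b), c ⊞ j ⊞ l ⊞ c)), (b ⊞ l) ⊞ l ⊞ h(c, b, b) ⊞ j ⊞ h(l, j, c) ⊞ l) ⊞ b ⊞ c ⊞ b ⊞ l
Simplify inside:  h((h(h(l, b, c), b ⊞ l, b ⊞ j) ⊞ h(j ⊞ l, c ⊞ l, c ⊞ (b ⊞ (b ⊞ c)))) ⊞ h(c ⊞ j, c ⊞ b, h(l, c, c)), h(h(h(c, j, b), h(b, b, j), h(l, c, j)), h(c ⊞ c, b ⊞ c, j ⊞ l ⊞ l ⊞ b), h(c ⊞ c, h(c, b, b), c ⊞ j ⊞ l ⊞ c)), (b ⊞ l) ⊞ l ⊞ h(c, b, b) ⊞ j ⊞ h(l, j, c) ⊞ l)  →  h(h(c ⊞ j, b ⊞ c, h(l, c, c)) ⊞ h(h(l, b, c), b ⊞ l, b ⊞ j) ⊞ h(j ⊞ l, c ⊞ l, b ⊞ b ⊞ c ⊞ c), h(h(h(c, j, b), h(b, b, j), h(l, c, j)), h(c ⊞ c, b ⊞ c, b ⊞ j ⊞ l ⊞ l), h(c ⊞ c, h(c, b, b), c ⊞ c ⊞ j ⊞ l)), b ⊞ h(c, b, b) ⊞ h(l, j, c) ⊞ j ⊞ l ⊞ l ⊞ l)
Order the arguments:  b ⊞ b ⊞ c ⊞ h(h(c ⊞ j, b ⊞ c, h(l, c, c)) ⊞ h(h(l, b, c), b ⊞ l, b ⊞ j) ⊞ h(j ⊞ l, c ⊞ l, b ⊞ b ⊞ c ⊞ c), h(h(h(c, j, b), h(b, b, j), h(l, c, j)), h(c ⊞ c, b ⊞ c, b ⊞ j ⊞ l ⊞ l), h(c ⊞ c, h(c, b, b), c ⊞ c ⊞ j ⊞ l)), b ⊞ h(c, b, b) ⊞ h(l, j, c) ⊞ j ⊞ l ⊞ l ⊞ l) ⊞ l ⊞ l
Rebuild:  h(b ⊞ b ⊞ c ⊞ h(h(c ⊞ j, b ⊞ c, h(l, c, c)) ⊞ h(h(l, b, c), b ⊞ l, b ⊞ j) ⊞ h(j ⊞ l, c ⊞ l, b ⊞ b ⊞ c ⊞ c), h(h(h(c, j, b), h(b, b, j), h(l, c, j)), h(c ⊞ c, b ⊞ c, b ⊞ j ⊞ l ⊞ l), h(c ⊞ c, h(c, b, b), c ⊞ c ⊞ j ⊞ l)), b ⊞ h(c, b, b) ⊞ h(l, j, c) ⊞ j ⊞ l ⊞ l ⊞ l) ⊞ l ⊞ l, b, j)

Answer: h(b ⊞ b ⊞ c ⊞ h(h(c ⊞ j, b ⊞ c, h(l, c, c)) ⊞ h(h(l, b, c), b ⊞ l, b ⊞ j) ⊞ h(j ⊞ l, c ⊞ l, b ⊞ b ⊞ c ⊞ c), h(h(h(c, j, b), h(b, b, j), h(l, c, j)), h(c ⊞ c, b ⊞ c, b ⊞ j ⊞ l ⊞ l), h(c ⊞ c, h(c, b, b), c ⊞ c ⊞ j ⊞ l)), b ⊞ h(c, b, b) ⊞ h(l, j, c) ⊞ j ⊞ l ⊞ l ⊞ l) ⊞ l ⊞ l, b, j)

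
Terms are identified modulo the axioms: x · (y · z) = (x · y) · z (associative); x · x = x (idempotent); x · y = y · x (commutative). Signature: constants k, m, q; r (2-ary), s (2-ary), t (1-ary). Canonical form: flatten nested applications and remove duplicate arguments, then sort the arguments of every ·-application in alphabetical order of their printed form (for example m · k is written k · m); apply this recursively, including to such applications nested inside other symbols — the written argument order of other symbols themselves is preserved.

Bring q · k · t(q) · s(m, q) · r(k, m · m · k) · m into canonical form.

Answer: k · m · q · r(k, k · m) · s(m, q) · t(q)

Derivation:
Inside:  r(k, m · m · k)  →  r(k, k · m)
Sort:  k · m · q · r(k, k · m) · s(m, q) · t(q)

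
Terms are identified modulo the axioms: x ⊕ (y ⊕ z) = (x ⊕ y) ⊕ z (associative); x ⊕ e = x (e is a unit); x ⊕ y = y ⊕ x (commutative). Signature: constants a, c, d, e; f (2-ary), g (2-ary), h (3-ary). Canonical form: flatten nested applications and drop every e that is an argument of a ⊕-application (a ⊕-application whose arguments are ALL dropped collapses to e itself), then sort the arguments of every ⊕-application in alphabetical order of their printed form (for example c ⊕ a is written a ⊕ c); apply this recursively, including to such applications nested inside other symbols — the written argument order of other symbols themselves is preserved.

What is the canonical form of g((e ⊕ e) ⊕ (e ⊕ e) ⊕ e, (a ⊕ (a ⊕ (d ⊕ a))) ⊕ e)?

Work inside:  (a ⊕ (a ⊕ (d ⊕ a))) ⊕ e
Merge nested applications:  a ⊕ a ⊕ d ⊕ a ⊕ e
Unit:  drop e
Order the arguments:  a ⊕ a ⊕ a ⊕ d
Reassemble:  g(e, a ⊕ a ⊕ a ⊕ d)

Answer: g(e, a ⊕ a ⊕ a ⊕ d)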